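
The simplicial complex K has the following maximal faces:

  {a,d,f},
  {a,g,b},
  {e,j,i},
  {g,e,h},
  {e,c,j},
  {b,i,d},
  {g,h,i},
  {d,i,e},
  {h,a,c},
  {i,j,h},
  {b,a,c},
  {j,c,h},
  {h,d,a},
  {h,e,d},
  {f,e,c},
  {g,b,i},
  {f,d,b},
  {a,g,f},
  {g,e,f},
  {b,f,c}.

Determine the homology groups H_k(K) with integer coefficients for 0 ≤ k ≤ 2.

H_0 = Z,  H_1 = Z ⊕ Z/2Z,  H_2 = 0.

Order the vertices as a < b < c < d < e < f < g < h < i < j. Listing each simplex with vertices in this order, K has dimension 2 with simplices:

  0-simplices (10): a, b, c, d, e, f, g, h, i, j
  1-simplices (30): ab, ac, ad, af, ag, ah, bc, bd, bf, bg, bi, ce, cf, ch, cj, de, df, dh, di, ef, eg, eh, ei, ej, fg, gh, gi, hi, hj, ij
  2-simplices (20): abc, abg, ach, adf, adh, afg, bcf, bdf, bdi, bgi, cef, cej, chj, deh, dei, efg, egh, eij, ghi, hij

giving chain groups C_0 ≅ Z^10, C_1 ≅ Z^30, C_2 ≅ Z^20.

Boundary ∂_1: C_1 → C_0 maps an edge to its endpoints' difference, ∂[p,q] = q − p.
As a 10×30 matrix over Z this has rank 9, with invariant factors (1,1,1,1,1,1,1,1,1).

Boundary ∂_2: C_2 → C_1 maps a triangle to the signed sum of its edges. For instance
  ∂hij = ij − hj + hi,
  ∂efg = fg − eg + ef.
As a 30×20 matrix over Z this has rank 20, with invariant factors (1,1,1,1,1,1,1,1,1,1,1,1,1,1,1,1,1,1,1,2).

From H_k ≅ ker(∂_k) / im(∂_{k+1}) we obtain:

  H_0: rank C_0 − rank ∂_1 = 10 − 9 = 1, and the invariant factors of ∂_1 are all 1, so H_0 = Z.
  H_1: rank ker ∂_1 − rank ∂_2 = (30 − 9) − 20 = 1, and ∂_2 has invariant factor 2 > 1, so H_1 = Z ⊕ Z/2Z.
  H_2: rank ker ∂_2 − rank ∂_3 = (20 − 20) − 0 = 0, and there is no ∂_3, so H_2 = 0.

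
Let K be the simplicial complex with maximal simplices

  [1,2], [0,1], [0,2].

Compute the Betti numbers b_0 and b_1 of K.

We work with the vertex ordering 0 < 1 < 2. The simplices of K, each written with vertices in increasing order, are:

  0-simplices (3): [0], [1], [2]
  1-simplices (3): [0,1], [0,2], [1,2]

giving chain groups C_0 ≅ Z^3, C_1 ≅ Z^3.

The boundary map ∂_1: C_1 → C_0 sends each edge [p,q] (with p < q) to q − p. For instance
  ∂[1,2] = [2] − [1].
This gives a 3×3 integer matrix of rank 2; reducing to Smith normal form yields diagonal entries (1,1).

Reading off H_k = ker ∂_k / im ∂_{k+1}:

  H_0: rank C_0 − rank ∂_1 = 3 − 2 = 1, and the invariant factors of ∂_1 are all 1, so H_0 = Z.
  H_1: rank ker ∂_1 − rank ∂_2 = (3 − 2) − 0 = 1, and there is no ∂_2, so H_1 = Z.

(K is a triangulation of the circle S^1.)

Hence the Betti numbers are b_0 = 1, b_1 = 1.

b_0 = 1, b_1 = 1.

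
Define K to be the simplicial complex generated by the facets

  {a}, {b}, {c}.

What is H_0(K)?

H_0 ≅ Z^3.

K has 3 vertices.
rank ∂_0 = 0, rank ∂_1 = 0 ⇒ b_0 = 3 − 0 − 0 = 3. So H_0 ≅ Z^3.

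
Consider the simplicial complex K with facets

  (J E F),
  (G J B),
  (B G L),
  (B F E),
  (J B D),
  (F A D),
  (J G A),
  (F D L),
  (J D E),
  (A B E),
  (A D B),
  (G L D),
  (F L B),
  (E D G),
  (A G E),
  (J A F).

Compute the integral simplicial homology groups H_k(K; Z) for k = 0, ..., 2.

H_0 = Z,  H_1 = Z^2,  H_2 = Z.

We work with the vertex ordering A < B < D < E < F < G < J < L. The simplices of K, each written with vertices in increasing order, are:

  0-simplices (8): A, B, D, E, F, G, J, L
  1-simplices (24): AB, AD, AE, AF, AG, AJ, BD, BE, BF, BG, BJ, BL, DE, DF, DG, DJ, DL, EF, EG, EJ, FJ, FL, GJ, GL
  2-simplices (16): ABD, ABE, ADF, AEG, AFJ, AGJ, BDJ, BEF, BFL, BGJ, BGL, DEG, DEJ, DFL, DGL, EFJ

giving chain groups C_0 ≅ Z^8, C_1 ≅ Z^24, C_2 ≅ Z^16.

Boundary ∂_1: C_1 → C_0 is given by ∂[p,q] = [q] − [p]. For instance
  ∂DJ = J − D.
As a 8×24 matrix over Z this has rank 7, with invariant factors (1,1,1,1,1,1,1).

The boundary map ∂_2: C_2 → C_1 sends each 2-simplex [p,q,r] to [q,r] − [p,r] + [p,q]. For instance
  ∂BGJ = GJ − BJ + BG,
  ∂BEF = EF − BF + BE.
The resulting 24×16 matrix has rank 15, and its Smith normal form has invariant factors (1,1,1,1,1,1,1,1,1,1,1,1,1,1,1).

Computing H_k = (kernel of ∂_k) / (image of ∂_{k+1}):

  H_0: rank C_0 − rank ∂_1 = 8 − 7 = 1, and the invariant factors of ∂_1 are all 1, so H_0 = Z.
  H_1: rank ker ∂_1 − rank ∂_2 = (24 − 7) − 15 = 2, and the invariant factors of ∂_2 are all 1, so H_1 = Z^2.
  H_2: rank ker ∂_2 − rank ∂_3 = (16 − 15) − 0 = 1, and there is no ∂_3, so H_2 = Z.

(K is a triangulation of the torus T^2.)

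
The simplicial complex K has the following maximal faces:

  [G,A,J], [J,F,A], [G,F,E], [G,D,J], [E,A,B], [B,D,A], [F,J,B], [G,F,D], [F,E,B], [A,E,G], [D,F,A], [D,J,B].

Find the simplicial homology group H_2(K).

H_2 = 0.

We work with the vertex ordering A < B < D < E < F < G < J. The simplices of K, each written with vertices in increasing order, are:

  0-simplices (7): A, B, D, E, F, G, J
  1-simplices (18): AB, AD, AE, AF, AG, AJ, BD, BE, BF, BJ, DF, DG, DJ, EF, EG, FG, FJ, GJ
  2-simplices (12): ABD, ABE, ADF, AEG, AFJ, AGJ, BDJ, BEF, BFJ, DFG, DGJ, EFG

giving chain groups C_0 ≅ Z^7, C_1 ≅ Z^18, C_2 ≅ Z^12.

Boundary ∂_1: C_1 → C_0 maps an edge to its endpoints' difference, ∂[p,q] = q − p.
This gives a 7×18 integer matrix of rank 6; reducing to Smith normal form yields diagonal entries (1,1,1,1,1,1).

∂_2: C_2 → C_1 sends each 2-simplex [p,q,r] to [q,r] − [p,r] + [p,q]. For instance
  ∂DFG = FG − DG + DF,
  ∂AEG = EG − AG + AE.
As a 18×12 matrix over Z this has rank 12, with invariant factors (1,1,1,1,1,1,1,1,1,1,1,2).

Reading off H_k = ker ∂_k / im ∂_{k+1}:

  H_2: rank ker ∂_2 − rank ∂_3 = (12 − 12) − 0 = 0, and there is no ∂_3, so H_2 = 0.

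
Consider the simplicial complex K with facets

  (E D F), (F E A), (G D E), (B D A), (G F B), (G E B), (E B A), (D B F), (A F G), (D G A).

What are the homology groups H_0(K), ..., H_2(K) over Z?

Fix the vertex order A < B < D < E < F < G and write every simplex with vertices in increasing order. Then dim K = 2 and the simplices of K are:

  0-simplices (6): A, B, D, E, F, G
  1-simplices (15): AB, AD, AE, AF, AG, BD, BE, BF, BG, DE, DF, DG, EF, EG, FG
  2-simplices (10): ABD, ABE, ADG, AEF, AFG, BDF, BEG, BFG, DEF, DEG

so the chain groups are C_0 ≅ Z^6, C_1 ≅ Z^15, C_2 ≅ Z^10.

The boundary map ∂_1: C_1 → C_0 sends each edge [p,q] (with p < q) to q − p. For instance
  ∂DG = G − D.
This gives a 6×15 integer matrix of rank 5; reducing to Smith normal form yields diagonal entries (1,1,1,1,1).

Boundary ∂_2: C_2 → C_1 maps a triangle to the signed sum of its edges. For instance
  ∂ABE = BE − AE + AB,
  ∂ABD = BD − AD + AB.
The 15×10 boundary matrix has rank 10 and Smith normal form diag(1,1,1,1,1,1,1,1,1,2).

From H_k ≅ ker(∂_k) / im(∂_{k+1}) we obtain:

  H_0: rank C_0 − rank ∂_1 = 6 − 5 = 1, and the invariant factors of ∂_1 are all 1, so H_0 ≅ Z.
  H_1: rank ker ∂_1 − rank ∂_2 = (15 − 5) − 10 = 0, and ∂_2 has invariant factor 2 > 1, so H_1 ≅ Z/2Z.
  H_2: rank ker ∂_2 − rank ∂_3 = (10 − 10) − 0 = 0, and there is no ∂_3, so H_2 ≅ 0.

As a check, the Euler characteristic is 6 − 15 + 10 = 1, which agrees with 1 − 0 + 0 = 1.
(K is a triangulation of the real projective plane RP^2.)

H_0 ≅ Z,  H_1 ≅ Z/2Z,  H_2 = 0.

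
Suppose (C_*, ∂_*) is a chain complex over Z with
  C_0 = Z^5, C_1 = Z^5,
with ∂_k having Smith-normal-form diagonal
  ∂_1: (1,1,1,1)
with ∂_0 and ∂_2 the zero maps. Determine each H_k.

H_0 ≅ Z,  H_1 ≅ Z.

H_0: b_0 = 5 − 0 − 4 = 1; torsion from ∂_1 factors > 1: none. So H_0 ≅ Z.
H_1: b_1 = 5 − 4 − 0 = 1; torsion from ∂_2 factors > 1: none. So H_1 ≅ Z.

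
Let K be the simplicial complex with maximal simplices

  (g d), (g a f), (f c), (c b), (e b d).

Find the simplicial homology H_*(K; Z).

H_0 ≅ Z,  H_1 ≅ Z,  H_2 = 0.

K has 7 vertices, 9 edges, 2 triangles.
rank ∂_0 = 0, rank ∂_1 = 6 ⇒ b_0 = 7 − 0 − 6 = 1; all invariant factors of ∂_1 are 1 so no torsion. So H_0 ≅ Z.
rank ∂_1 = 6, rank ∂_2 = 2 ⇒ b_1 = 9 − 6 − 2 = 1; all invariant factors of ∂_2 are 1 so no torsion. So H_1 ≅ Z.
rank ∂_2 = 2, rank ∂_3 = 0 ⇒ b_2 = 2 − 2 − 0 = 0. So H_2 ≅ 0.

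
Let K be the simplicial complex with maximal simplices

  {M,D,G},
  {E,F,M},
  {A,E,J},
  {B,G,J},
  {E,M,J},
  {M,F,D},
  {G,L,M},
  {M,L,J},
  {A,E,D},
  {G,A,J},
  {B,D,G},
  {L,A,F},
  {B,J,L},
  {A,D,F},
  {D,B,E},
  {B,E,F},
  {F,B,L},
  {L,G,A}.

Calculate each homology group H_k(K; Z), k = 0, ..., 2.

H_0 = Z,  H_1 = Z ⊕ Z/2,  H_2 = 0.

We work with the vertex ordering A < B < D < E < F < G < J < L < M. The simplices of K, each written with vertices in increasing order, are:

  0-simplices (9): A, B, D, E, F, G, J, L, M
  1-simplices (27): AD, AE, AF, AG, AJ, AL, BD, BE, BF, BG, BJ, BL, DE, DF, DG, DM, EF, EJ, EM, FL, FM, GJ, GL, GM, JL, JM, LM
  2-simplices (18): ADE, ADF, AEJ, AFL, AGJ, AGL, BDE, BDG, BEF, BFL, BGJ, BJL, DFM, DGM, EFM, EJM, GLM, JLM

Hence C_0 ≅ Z^9, C_1 ≅ Z^27, C_2 ≅ Z^18.

Boundary ∂_1: C_1 → C_0 sends each edge [p,q] (with p < q) to q − p. For instance
  ∂EM = M − E.
As a 9×27 matrix over Z this has rank 8, with invariant factors (1,1,1,1,1,1,1,1).

Boundary ∂_2: C_2 → C_1 acts by ∂[p,q,r] = [q,r] − [p,r] + [p,q]. For instance
  ∂BGJ = GJ − BJ + BG,
  ∂EFM = FM − EM + EF.
The resulting 27×18 matrix has rank 18, and its Smith normal form has invariant factors (1,1,1,1,1,1,1,1,1,1,1,1,1,1,1,1,1,2).

Computing H_k = (kernel of ∂_k) / (image of ∂_{k+1}):

  H_0: rank C_0 − rank ∂_1 = 9 − 8 = 1, and the invariant factors of ∂_1 are all 1, so H_0 ≅ Z.
  H_1: rank ker ∂_1 − rank ∂_2 = (27 − 8) − 18 = 1, and ∂_2 has invariant factor 2 > 1, so H_1 ≅ Z ⊕ Z/2.
  H_2: rank ker ∂_2 − rank ∂_3 = (18 − 18) − 0 = 0, and there is no ∂_3, so H_2 ≅ 0.

(K is a triangulation of the Klein bottle.)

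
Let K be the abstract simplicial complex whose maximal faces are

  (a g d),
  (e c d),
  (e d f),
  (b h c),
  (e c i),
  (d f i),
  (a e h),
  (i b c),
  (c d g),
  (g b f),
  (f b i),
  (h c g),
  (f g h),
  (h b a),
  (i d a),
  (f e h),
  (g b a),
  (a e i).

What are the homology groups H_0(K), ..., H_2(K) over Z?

H_0 ≅ Z,  H_1 ≅ Z ⊕ Z/2,  H_2 = 0.

We work with the vertex ordering a < b < c < d < e < f < g < h < i. The simplices of K, each written with vertices in increasing order, are:

  0-simplices (9): a, b, c, d, e, f, g, h, i
  1-simplices (27): ab, ad, ae, ag, ah, ai, bc, bf, bg, bh, bi, cd, ce, cg, ch, ci, de, df, dg, di, ef, eh, ei, fg, fh, fi, gh
  2-simplices (18): abg, abh, adg, adi, aeh, aei, bch, bci, bfg, bfi, cde, cdg, cei, cgh, def, dfi, efh, fgh

Hence C_0 ≅ Z^9, C_1 ≅ Z^27, C_2 ≅ Z^18.

The boundary map ∂_1: C_1 → C_0 is given by ∂[p,q] = [q] − [p].
The 9×27 boundary matrix has rank 8 and Smith normal form diag(1,1,1,1,1,1,1,1).

∂_2: C_2 → C_1 acts by ∂[p,q,r] = [q,r] − [p,r] + [p,q]. For instance
  ∂dfi = fi − di + df,
  ∂cei = ei − ci + ce.
This gives a 27×18 integer matrix of rank 18; reducing to Smith normal form yields diagonal entries (1,1,1,1,1,1,1,1,1,1,1,1,1,1,1,1,1,2).

Computing H_k = (kernel of ∂_k) / (image of ∂_{k+1}):

  H_0: rank C_0 − rank ∂_1 = 9 − 8 = 1, and the invariant factors of ∂_1 are all 1, so H_0 = Z.
  H_1: rank ker ∂_1 − rank ∂_2 = (27 − 8) − 18 = 1, and ∂_2 has invariant factor 2 > 1, so H_1 = Z ⊕ Z/2.
  H_2: rank ker ∂_2 − rank ∂_3 = (18 − 18) − 0 = 0, and there is no ∂_3, so H_2 = 0.

As a check, the Euler characteristic is 9 − 27 + 18 = 0, which agrees with 1 − 1 + 0 = 0.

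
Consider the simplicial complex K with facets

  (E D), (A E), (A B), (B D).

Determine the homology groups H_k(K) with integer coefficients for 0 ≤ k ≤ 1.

Take the total order A < B < D < E on the vertex set. Then K (dimension 1) consists of the simplices:

  0-simplices (4): A, B, D, E
  1-simplices (4): AB, AE, BD, DE

giving chain groups C_0 ≅ Z^4, C_1 ≅ Z^4.

∂_1: C_1 → C_0 sends each edge [p,q] (with p < q) to q − p.
The 4×4 boundary matrix has rank 3 and Smith normal form diag(1,1,1).

Now H_k = ker ∂_k / im ∂_{k+1}, so:

  H_0: rank C_0 − rank ∂_1 = 4 − 3 = 1, and the invariant factors of ∂_1 are all 1, so H_0 = Z.
  H_1: rank ker ∂_1 − rank ∂_2 = (4 − 3) − 0 = 1, and there is no ∂_2, so H_1 = Z.

As a check, the Euler characteristic is 4 − 4 = 0, which agrees with 1 − 1 = 0.

H_0 = Z,  H_1 = Z.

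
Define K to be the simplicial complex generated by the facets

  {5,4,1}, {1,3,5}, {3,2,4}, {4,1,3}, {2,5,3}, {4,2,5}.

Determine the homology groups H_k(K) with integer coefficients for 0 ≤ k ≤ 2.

H_0 ≅ Z,  H_1 = 0,  H_2 ≅ Z.

Take the total order 1 < 2 < 3 < 4 < 5 on the vertex set. Then K (dimension 2) consists of the simplices:

  0-simplices (5): [1], [2], [3], [4], [5]
  1-simplices (9): [1,3], [1,4], [1,5], [2,3], [2,4], [2,5], [3,4], [3,5], [4,5]
  2-simplices (6): [1,3,4], [1,3,5], [1,4,5], [2,3,4], [2,3,5], [2,4,5]

Hence C_0 ≅ Z^5, C_1 ≅ Z^9, C_2 ≅ Z^6.

Boundary ∂_1: C_1 → C_0 is given by ∂[p,q] = [q] − [p].
The 5×9 boundary matrix has rank 4 and Smith normal form diag(1,1,1,1).

The boundary map ∂_2: C_2 → C_1 sends each 2-simplex [p,q,r] to [q,r] − [p,r] + [p,q]. For instance
  ∂[2,4,5] = [4,5] − [2,5] + [2,4],
  ∂[1,3,5] = [3,5] − [1,5] + [1,3].
The resulting 9×6 matrix has rank 5, and its Smith normal form has invariant factors (1,1,1,1,1).

Reading off H_k = ker ∂_k / im ∂_{k+1}:

  H_0: rank C_0 − rank ∂_1 = 5 − 4 = 1, and the invariant factors of ∂_1 are all 1, so H_0 = Z.
  H_1: rank ker ∂_1 − rank ∂_2 = (9 − 4) − 5 = 0, and the invariant factors of ∂_2 are all 1, so H_1 = 0.
  H_2: rank ker ∂_2 − rank ∂_3 = (6 − 5) − 0 = 1, and there is no ∂_3, so H_2 = Z.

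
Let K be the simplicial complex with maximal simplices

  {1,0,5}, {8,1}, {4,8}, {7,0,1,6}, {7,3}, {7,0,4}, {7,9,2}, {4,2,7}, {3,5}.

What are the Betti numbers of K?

b_0 = 1, b_1 = 2, b_2 = 0, b_3 = 0.

Fix the vertex order 0 < 1 < 2 < 3 < 4 < 5 < 6 < 7 < 8 < 9 and write every simplex with vertices in increasing order. Then dim K = 3 and the simplices of K are:

  0-simplices (10): [0], [1], [2], [3], [4], [5], [6], [7], [8], [9]
  1-simplices (18): [0,1], [0,4], [0,5], [0,6], [0,7], [1,5], [1,6], [1,7], [1,8], [2,4], [2,7], [2,9], [3,5], [3,7], [4,7], [4,8], [6,7], [7,9]
  2-simplices (8): [0,1,5], [0,1,6], [0,1,7], [0,4,7], [0,6,7], [1,6,7], [2,4,7], [2,7,9]
  3-simplices (1): [0,1,6,7]

Hence C_0 ≅ Z^10, C_1 ≅ Z^18, C_2 ≅ Z^8, C_3 ≅ Z^1.

The boundary map ∂_1: C_1 → C_0 is given by ∂[p,q] = [q] − [p].
The 10×18 boundary matrix has rank 9 and Smith normal form diag(1,1,1,1,1,1,1,1,1).

Boundary ∂_2: C_2 → C_1 acts by ∂[p,q,r] = [q,r] − [p,r] + [p,q]. For instance
  ∂[2,4,7] = [4,7] − [2,7] + [2,4],
  ∂[0,4,7] = [4,7] − [0,7] + [0,4].
The 18×8 boundary matrix has rank 7 and Smith normal form diag(1,1,1,1,1,1,1).

The boundary map ∂_3: C_3 → C_2 sends each 3-simplex σ to the alternating sum Σ_i (−1)^i (σ with its i-th vertex removed). For instance
  ∂[0,1,6,7] = [1,6,7] − [0,6,7] + [0,1,7] − [0,1,6].
The resulting 8×1 matrix has rank 1, and its Smith normal form has invariant factors (1).

From H_k ≅ ker(∂_k) / im(∂_{k+1}) we obtain:

  H_0: rank C_0 − rank ∂_1 = 10 − 9 = 1, and the invariant factors of ∂_1 are all 1, so H_0 ≅ Z.
  H_1: rank ker ∂_1 − rank ∂_2 = (18 − 9) − 7 = 2, and the invariant factors of ∂_2 are all 1, so H_1 ≅ Z^2.
  H_2: rank ker ∂_2 − rank ∂_3 = (8 − 7) − 1 = 0, and the invariant factors of ∂_3 are all 1, so H_2 ≅ 0.
  H_3: rank ker ∂_3 − rank ∂_4 = (1 − 1) − 0 = 0, and there is no ∂_4, so H_3 ≅ 0.

Hence the Betti numbers are b_0 = 1, b_1 = 2, b_2 = 0, b_3 = 0.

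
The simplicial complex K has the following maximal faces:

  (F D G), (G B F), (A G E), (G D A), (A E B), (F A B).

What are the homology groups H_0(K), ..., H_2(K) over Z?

Fix the vertex order A < B < D < E < F < G and write every simplex with vertices in increasing order. Then dim K = 2 and the simplices of K are:

  0-simplices (6): A, B, D, E, F, G
  1-simplices (12): AB, AD, AE, AF, AG, BE, BF, BG, DF, DG, EG, FG
  2-simplices (6): ABE, ABF, ADG, AEG, BFG, DFG

so the chain groups are C_0 ≅ Z^6, C_1 ≅ Z^12, C_2 ≅ Z^6.

∂_1: C_1 → C_0 is given by ∂[p,q] = [q] − [p].
The resulting 6×12 matrix has rank 5, and its Smith normal form has invariant factors (1,1,1,1,1).

∂_2: C_2 → C_1 sends each 2-simplex [p,q,r] to [q,r] − [p,r] + [p,q]. For instance
  ∂ABF = BF − AF + AB,
  ∂ADG = DG − AG + AD.
This gives a 12×6 integer matrix of rank 6; reducing to Smith normal form yields diagonal entries (1,1,1,1,1,1).

From H_k ≅ ker(∂_k) / im(∂_{k+1}) we obtain:

  H_0: rank C_0 − rank ∂_1 = 6 − 5 = 1, and the invariant factors of ∂_1 are all 1, so H_0 = Z.
  H_1: rank ker ∂_1 − rank ∂_2 = (12 − 5) − 6 = 1, and the invariant factors of ∂_2 are all 1, so H_1 = Z.
  H_2: rank ker ∂_2 − rank ∂_3 = (6 − 6) − 0 = 0, and there is no ∂_3, so H_2 = 0.

As a check, the Euler characteristic is 6 − 12 + 6 = 0, which agrees with 1 − 1 + 0 = 0.
(K is a triangulation of the cylinder S^1 x I.)

H_0 = Z,  H_1 = Z,  H_2 = 0.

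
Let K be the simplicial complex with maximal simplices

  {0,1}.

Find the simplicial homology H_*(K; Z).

Order the vertices as 0 < 1. Listing each simplex with vertices in this order, K has dimension 1 with simplices:

  0-simplices (2): [0], [1]
  1-simplices (1): [0,1]

so the chain groups are C_0 ≅ Z^2, C_1 ≅ Z^1.

The boundary map ∂_1: C_1 → C_0 is given by ∂[p,q] = [q] − [p].
As a 2×1 matrix over Z this has rank 1, with invariant factors (1).

From H_k ≅ ker(∂_k) / im(∂_{k+1}) we obtain:

  H_0: rank C_0 − rank ∂_1 = 2 − 1 = 1, and the invariant factors of ∂_1 are all 1, so H_0 = Z.
  H_1: rank ker ∂_1 − rank ∂_2 = (1 − 1) − 0 = 0, and there is no ∂_2, so H_1 = 0.

H_0 ≅ Z,  H_1 = 0.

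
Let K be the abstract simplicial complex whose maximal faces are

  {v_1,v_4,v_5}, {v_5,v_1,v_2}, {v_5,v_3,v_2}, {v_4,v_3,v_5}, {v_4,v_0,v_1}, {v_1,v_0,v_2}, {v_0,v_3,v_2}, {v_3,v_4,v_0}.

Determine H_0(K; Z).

H_0 = Z.

We work with the vertex ordering v_0 < v_1 < v_2 < v_3 < v_4 < v_5. The simplices of K, each written with vertices in increasing order, are:

  0-simplices (6): [v_0], [v_1], [v_2], [v_3], [v_4], [v_5]
  1-simplices (12): [v_0,v_1], [v_0,v_2], [v_0,v_3], [v_0,v_4], [v_1,v_2], [v_1,v_4], [v_1,v_5], [v_2,v_3], [v_2,v_5], [v_3,v_4], [v_3,v_5], [v_4,v_5]
  2-simplices (8): [v_0,v_1,v_2], [v_0,v_1,v_4], [v_0,v_2,v_3], [v_0,v_3,v_4], [v_1,v_2,v_5], [v_1,v_4,v_5], [v_2,v_3,v_5], [v_3,v_4,v_5]

giving chain groups C_0 ≅ Z^6, C_1 ≅ Z^12, C_2 ≅ Z^8.

Boundary ∂_1: C_1 → C_0 is given by ∂[p,q] = [q] − [p].
This gives a 6×12 integer matrix of rank 5; reducing to Smith normal form yields diagonal entries (1,1,1,1,1).

The boundary map ∂_2: C_2 → C_1 acts by ∂[p,q,r] = [q,r] − [p,r] + [p,q]. For instance
  ∂[v_0,v_1,v_4] = [v_1,v_4] − [v_0,v_4] + [v_0,v_1],
  ∂[v_0,v_3,v_4] = [v_3,v_4] − [v_0,v_4] + [v_0,v_3].
This gives a 12×8 integer matrix of rank 7; reducing to Smith normal form yields diagonal entries (1,1,1,1,1,1,1).

From H_k ≅ ker(∂_k) / im(∂_{k+1}) we obtain:

  H_0: rank C_0 − rank ∂_1 = 6 − 5 = 1, and the invariant factors of ∂_1 are all 1, so H_0 ≅ Z.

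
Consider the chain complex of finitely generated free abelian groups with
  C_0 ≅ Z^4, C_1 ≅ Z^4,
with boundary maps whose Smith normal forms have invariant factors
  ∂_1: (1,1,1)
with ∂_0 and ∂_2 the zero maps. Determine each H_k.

H_0 ≅ Z,  H_1 ≅ Z.

H_0: b_0 = 4 − 0 − 3 = 1; torsion from ∂_1 factors > 1: none. So H_0 ≅ Z.
H_1: b_1 = 4 − 3 − 0 = 1; torsion from ∂_2 factors > 1: none. So H_1 ≅ Z.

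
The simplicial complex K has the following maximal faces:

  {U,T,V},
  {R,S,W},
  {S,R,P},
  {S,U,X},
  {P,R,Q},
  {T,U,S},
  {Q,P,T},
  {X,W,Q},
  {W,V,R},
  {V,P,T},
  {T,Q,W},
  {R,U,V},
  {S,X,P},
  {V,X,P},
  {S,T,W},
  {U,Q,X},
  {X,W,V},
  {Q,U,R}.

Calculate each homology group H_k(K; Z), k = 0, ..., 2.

K has 9 vertices, 27 edges, 18 triangles.
rank ∂_0 = 0, rank ∂_1 = 8 ⇒ b_0 = 9 − 0 − 8 = 1; all invariant factors of ∂_1 are 1 so no torsion. So H_0 ≅ Z.
rank ∂_1 = 8, rank ∂_2 = 17 ⇒ b_1 = 27 − 8 − 17 = 2; all invariant factors of ∂_2 are 1 so no torsion. So H_1 ≅ Z^2.
rank ∂_2 = 17, rank ∂_3 = 0 ⇒ b_2 = 18 − 17 − 0 = 1. So H_2 ≅ Z.

H_0 = Z,  H_1 = Z^2,  H_2 = Z.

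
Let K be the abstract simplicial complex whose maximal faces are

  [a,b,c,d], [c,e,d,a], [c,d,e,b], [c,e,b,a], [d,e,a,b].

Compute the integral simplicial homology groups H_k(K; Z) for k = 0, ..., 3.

Fix the vertex order a < b < c < d < e and write every simplex with vertices in increasing order. Then dim K = 3 and the simplices of K are:

  0-simplices (5): a, b, c, d, e
  1-simplices (10): ab, ac, ad, ae, bc, bd, be, cd, ce, de
  2-simplices (10): abc, abd, abe, acd, ace, ade, bcd, bce, bde, cde
  3-simplices (5): abcd, abce, abde, acde, bcde

Hence C_0 ≅ Z^5, C_1 ≅ Z^10, C_2 ≅ Z^10, C_3 ≅ Z^5.

The boundary map ∂_1: C_1 → C_0 is given by ∂[p,q] = [q] − [p].
This gives a 5×10 integer matrix of rank 4; reducing to Smith normal form yields diagonal entries (1,1,1,1).

The boundary map ∂_2: C_2 → C_1 maps a triangle to the signed sum of its edges. For instance
  ∂bce = ce − be + bc,
  ∂bcd = cd − bd + bc.
The resulting 10×10 matrix has rank 6, and its Smith normal form has invariant factors (1,1,1,1,1,1).

Boundary ∂_3: C_3 → C_2 sends each 3-simplex σ to the alternating sum Σ_i (−1)^i (σ with its i-th vertex removed). For instance
  ∂abcd = bcd − acd + abd − abc,
  ∂bcde = cde − bde + bce − bcd.
The resulting 10×5 matrix has rank 4, and its Smith normal form has invariant factors (1,1,1,1).

Computing H_k = (kernel of ∂_k) / (image of ∂_{k+1}):

  H_0: rank C_0 − rank ∂_1 = 5 − 4 = 1, and the invariant factors of ∂_1 are all 1, so H_0 ≅ Z.
  H_1: rank ker ∂_1 − rank ∂_2 = (10 − 4) − 6 = 0, and the invariant factors of ∂_2 are all 1, so H_1 ≅ 0.
  H_2: rank ker ∂_2 − rank ∂_3 = (10 − 6) − 4 = 0, and the invariant factors of ∂_3 are all 1, so H_2 ≅ 0.
  H_3: rank ker ∂_3 − rank ∂_4 = (5 − 4) − 0 = 1, and there is no ∂_4, so H_3 ≅ Z.

H_0 = Z,  H_1 = 0,  H_2 = 0,  H_3 = Z.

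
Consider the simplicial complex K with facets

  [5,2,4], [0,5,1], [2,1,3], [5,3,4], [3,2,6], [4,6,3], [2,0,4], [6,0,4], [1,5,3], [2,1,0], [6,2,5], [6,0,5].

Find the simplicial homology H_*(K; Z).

H_0 ≅ Z,  H_1 ≅ Z/2Z,  H_2 = 0.

We work with the vertex ordering 0 < 1 < 2 < 3 < 4 < 5 < 6. The simplices of K, each written with vertices in increasing order, are:

  0-simplices (7): [0], [1], [2], [3], [4], [5], [6]
  1-simplices (18): [0,1], [0,2], [0,4], [0,5], [0,6], [1,2], [1,3], [1,5], [2,3], [2,4], [2,5], [2,6], [3,4], [3,5], [3,6], [4,5], [4,6], [5,6]
  2-simplices (12): [0,1,2], [0,1,5], [0,2,4], [0,4,6], [0,5,6], [1,2,3], [1,3,5], [2,3,6], [2,4,5], [2,5,6], [3,4,5], [3,4,6]

so the chain groups are C_0 ≅ Z^7, C_1 ≅ Z^18, C_2 ≅ Z^12.

∂_1: C_1 → C_0 is given by ∂[p,q] = [q] − [p]. For instance
  ∂[2,3] = [3] − [2].
This gives a 7×18 integer matrix of rank 6; reducing to Smith normal form yields diagonal entries (1,1,1,1,1,1).

∂_2: C_2 → C_1 maps a triangle to the signed sum of its edges. For instance
  ∂[0,4,6] = [4,6] − [0,6] + [0,4],
  ∂[0,1,2] = [1,2] − [0,2] + [0,1].
This gives a 18×12 integer matrix of rank 12; reducing to Smith normal form yields diagonal entries (1,1,1,1,1,1,1,1,1,1,1,2).

Now H_k = ker ∂_k / im ∂_{k+1}, so:

  H_0: rank C_0 − rank ∂_1 = 7 − 6 = 1, and the invariant factors of ∂_1 are all 1, so H_0 ≅ Z.
  H_1: rank ker ∂_1 − rank ∂_2 = (18 − 6) − 12 = 0, and ∂_2 has invariant factor 2 > 1, so H_1 ≅ Z/2Z.
  H_2: rank ker ∂_2 − rank ∂_3 = (12 − 12) − 0 = 0, and there is no ∂_3, so H_2 ≅ 0.

(K is a triangulation of the real projective plane RP^2.)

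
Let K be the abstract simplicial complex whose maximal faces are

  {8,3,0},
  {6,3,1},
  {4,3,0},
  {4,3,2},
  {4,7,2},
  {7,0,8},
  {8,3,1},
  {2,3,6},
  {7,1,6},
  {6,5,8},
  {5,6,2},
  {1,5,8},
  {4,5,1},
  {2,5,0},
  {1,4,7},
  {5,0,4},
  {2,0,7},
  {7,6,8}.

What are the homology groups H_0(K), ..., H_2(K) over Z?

H_0 ≅ Z,  H_1 ≅ Z ⊕ Z/2,  H_2 = 0.

K has 9 vertices, 27 edges, 18 triangles.
rank ∂_0 = 0, rank ∂_1 = 8 ⇒ b_0 = 9 − 0 − 8 = 1; all invariant factors of ∂_1 are 1 so no torsion. So H_0 ≅ Z.
rank ∂_1 = 8, rank ∂_2 = 18 ⇒ b_1 = 27 − 8 − 18 = 1; ∂_2 has invariant factor(s) [2] giving torsion. So H_1 ≅ Z ⊕ Z/2.
rank ∂_2 = 18, rank ∂_3 = 0 ⇒ b_2 = 18 − 18 − 0 = 0. So H_2 ≅ 0.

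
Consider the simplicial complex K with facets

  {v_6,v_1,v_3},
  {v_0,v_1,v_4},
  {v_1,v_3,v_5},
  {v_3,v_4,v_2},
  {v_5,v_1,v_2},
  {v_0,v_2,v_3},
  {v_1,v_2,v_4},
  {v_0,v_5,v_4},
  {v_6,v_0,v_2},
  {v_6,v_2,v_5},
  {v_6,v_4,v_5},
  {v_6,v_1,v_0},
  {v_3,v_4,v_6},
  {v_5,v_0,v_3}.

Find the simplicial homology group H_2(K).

Fix the vertex order v_0 < v_1 < v_2 < v_3 < v_4 < v_5 < v_6 and write every simplex with vertices in increasing order. Then dim K = 2 and the simplices of K are:

  0-simplices (7): [v_0], [v_1], [v_2], [v_3], [v_4], [v_5], [v_6]
  1-simplices (21): (21 of them)
  2-simplices (14): (14 of them)

Hence C_0 ≅ Z^7, C_1 ≅ Z^21, C_2 ≅ Z^14.

Boundary ∂_1: C_1 → C_0 maps an edge to its endpoints' difference, ∂[p,q] = q − p.
This gives a 7×21 integer matrix of rank 6; reducing to Smith normal form yields diagonal entries (1,1,1,1,1,1).

The boundary map ∂_2: C_2 → C_1 maps a triangle to the signed sum of its edges. For instance
  ∂[v_0,v_4,v_5] = [v_4,v_5] − [v_0,v_5] + [v_0,v_4],
  ∂[v_1,v_3,v_6] = [v_3,v_6] − [v_1,v_6] + [v_1,v_3].
The resulting 21×14 matrix has rank 13, and its Smith normal form has invariant factors (1,1,1,1,1,1,1,1,1,1,1,1,1).

Now H_k = ker ∂_k / im ∂_{k+1}, so:

  H_2: rank ker ∂_2 − rank ∂_3 = (14 − 13) − 0 = 1, and there is no ∂_3, so H_2 ≅ Z.

(K is a triangulation of the torus T^2.)

H_2 ≅ Z.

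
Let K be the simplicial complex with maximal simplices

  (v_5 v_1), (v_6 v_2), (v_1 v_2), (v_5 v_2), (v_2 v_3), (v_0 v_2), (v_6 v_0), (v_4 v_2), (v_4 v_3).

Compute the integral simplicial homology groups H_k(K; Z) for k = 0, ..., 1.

H_0 = Z,  H_1 = Z^3.

We work with the vertex ordering v_0 < v_1 < v_2 < v_3 < v_4 < v_5 < v_6. The simplices of K, each written with vertices in increasing order, are:

  0-simplices (7): [v_0], [v_1], [v_2], [v_3], [v_4], [v_5], [v_6]
  1-simplices (9): [v_0,v_2], [v_0,v_6], [v_1,v_2], [v_1,v_5], [v_2,v_3], [v_2,v_4], [v_2,v_5], [v_2,v_6], [v_3,v_4]

giving chain groups C_0 ≅ Z^7, C_1 ≅ Z^9.

The boundary map ∂_1: C_1 → C_0 maps an edge to its endpoints' difference, ∂[p,q] = q − p.
This gives a 7×9 integer matrix of rank 6; reducing to Smith normal form yields diagonal entries (1,1,1,1,1,1).

Now H_k = ker ∂_k / im ∂_{k+1}, so:

  H_0: rank C_0 − rank ∂_1 = 7 − 6 = 1, and the invariant factors of ∂_1 are all 1, so H_0 ≅ Z.
  H_1: rank ker ∂_1 − rank ∂_2 = (9 − 6) − 0 = 3, and there is no ∂_2, so H_1 ≅ Z^3.

As a check, the Euler characteristic is 7 − 9 = -2, which agrees with 1 − 3 = -2.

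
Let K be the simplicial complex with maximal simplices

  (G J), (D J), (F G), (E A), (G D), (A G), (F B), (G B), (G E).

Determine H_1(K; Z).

Take the total order A < B < D < E < F < G < J on the vertex set. Then K (dimension 1) consists of the simplices:

  0-simplices (7): A, B, D, E, F, G, J
  1-simplices (9): AE, AG, BF, BG, DG, DJ, EG, FG, GJ

Hence C_0 ≅ Z^7, C_1 ≅ Z^9.

The boundary map ∂_1: C_1 → C_0 sends each edge [p,q] (with p < q) to q − p. For instance
  ∂AE = E − A.
The 7×9 boundary matrix has rank 6 and Smith normal form diag(1,1,1,1,1,1).

Computing H_k = (kernel of ∂_k) / (image of ∂_{k+1}):

  H_1: rank ker ∂_1 − rank ∂_2 = (9 − 6) − 0 = 3, and there is no ∂_2, so H_1 = Z^3.

(K is a triangulation of a wedge of 3 circles.)

H_1 ≅ Z^3.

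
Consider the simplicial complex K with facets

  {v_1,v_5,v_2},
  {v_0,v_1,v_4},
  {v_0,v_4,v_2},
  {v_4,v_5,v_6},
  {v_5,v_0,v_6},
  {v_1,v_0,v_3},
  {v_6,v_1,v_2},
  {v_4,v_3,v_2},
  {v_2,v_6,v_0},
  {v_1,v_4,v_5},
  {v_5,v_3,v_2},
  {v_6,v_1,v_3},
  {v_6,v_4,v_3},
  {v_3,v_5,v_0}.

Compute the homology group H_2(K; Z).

H_2 ≅ Z.

Fix the vertex order v_0 < v_1 < v_2 < v_3 < v_4 < v_5 < v_6 and write every simplex with vertices in increasing order. Then dim K = 2 and the simplices of K are:

  0-simplices (7): [v_0], [v_1], [v_2], [v_3], [v_4], [v_5], [v_6]
  1-simplices (21): (21 of them)
  2-simplices (14): (14 of them)

giving chain groups C_0 ≅ Z^7, C_1 ≅ Z^21, C_2 ≅ Z^14.

The boundary map ∂_1: C_1 → C_0 maps an edge to its endpoints' difference, ∂[p,q] = q − p. For instance
  ∂[v_0,v_1] = [v_1] − [v_0].
This gives a 7×21 integer matrix of rank 6; reducing to Smith normal form yields diagonal entries (1,1,1,1,1,1).

Boundary ∂_2: C_2 → C_1 maps a triangle to the signed sum of its edges. For instance
  ∂[v_0,v_2,v_6] = [v_2,v_6] − [v_0,v_6] + [v_0,v_2],
  ∂[v_1,v_2,v_6] = [v_2,v_6] − [v_1,v_6] + [v_1,v_2].
As a 21×14 matrix over Z this has rank 13, with invariant factors (1,1,1,1,1,1,1,1,1,1,1,1,1).

Reading off H_k = ker ∂_k / im ∂_{k+1}:

  H_2: rank ker ∂_2 − rank ∂_3 = (14 − 13) − 0 = 1, and there is no ∂_3, so H_2 ≅ Z.

(K is a triangulation of the torus T^2.)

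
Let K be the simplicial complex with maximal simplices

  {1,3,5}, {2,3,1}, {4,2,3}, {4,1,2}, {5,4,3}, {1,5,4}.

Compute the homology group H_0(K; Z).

Fix the vertex order 1 < 2 < 3 < 4 < 5 and write every simplex with vertices in increasing order. Then dim K = 2 and the simplices of K are:

  0-simplices (5): [1], [2], [3], [4], [5]
  1-simplices (9): [1,2], [1,3], [1,4], [1,5], [2,3], [2,4], [3,4], [3,5], [4,5]
  2-simplices (6): [1,2,3], [1,2,4], [1,3,5], [1,4,5], [2,3,4], [3,4,5]

giving chain groups C_0 ≅ Z^5, C_1 ≅ Z^9, C_2 ≅ Z^6.

∂_1: C_1 → C_0 maps an edge to its endpoints' difference, ∂[p,q] = q − p. For instance
  ∂[1,4] = [4] − [1].
As a 5×9 matrix over Z this has rank 4, with invariant factors (1,1,1,1).

The boundary map ∂_2: C_2 → C_1 sends each 2-simplex [p,q,r] to [q,r] − [p,r] + [p,q]. For instance
  ∂[2,3,4] = [3,4] − [2,4] + [2,3],
  ∂[1,3,5] = [3,5] − [1,5] + [1,3].
The resulting 9×6 matrix has rank 5, and its Smith normal form has invariant factors (1,1,1,1,1).

Computing H_k = (kernel of ∂_k) / (image of ∂_{k+1}):

  H_0: rank C_0 − rank ∂_1 = 5 − 4 = 1, and the invariant factors of ∂_1 are all 1, so H_0 = Z.

(K is a triangulation of the 2-sphere S^2.)

H_0 ≅ Z.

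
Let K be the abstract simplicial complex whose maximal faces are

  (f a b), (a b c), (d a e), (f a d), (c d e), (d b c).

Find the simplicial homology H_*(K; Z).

H_0 ≅ Z,  H_1 ≅ Z,  H_2 = 0.

Take the total order a < b < c < d < e < f on the vertex set. Then K (dimension 2) consists of the simplices:

  0-simplices (6): a, b, c, d, e, f
  1-simplices (12): ab, ac, ad, ae, af, bc, bd, bf, cd, ce, de, df
  2-simplices (6): abc, abf, ade, adf, bcd, cde

so the chain groups are C_0 ≅ Z^6, C_1 ≅ Z^12, C_2 ≅ Z^6.

Boundary ∂_1: C_1 → C_0 maps an edge to its endpoints' difference, ∂[p,q] = q − p. For instance
  ∂bd = d − b.
This gives a 6×12 integer matrix of rank 5; reducing to Smith normal form yields diagonal entries (1,1,1,1,1).

∂_2: C_2 → C_1 sends each 2-simplex [p,q,r] to [q,r] − [p,r] + [p,q]. For instance
  ∂bcd = cd − bd + bc,
  ∂ade = de − ae + ad.
The 12×6 boundary matrix has rank 6 and Smith normal form diag(1,1,1,1,1,1).

Computing H_k = (kernel of ∂_k) / (image of ∂_{k+1}):

  H_0: rank C_0 − rank ∂_1 = 6 − 5 = 1, and the invariant factors of ∂_1 are all 1, so H_0 ≅ Z.
  H_1: rank ker ∂_1 − rank ∂_2 = (12 − 5) − 6 = 1, and the invariant factors of ∂_2 are all 1, so H_1 ≅ Z.
  H_2: rank ker ∂_2 − rank ∂_3 = (6 − 6) − 0 = 0, and there is no ∂_3, so H_2 ≅ 0.

As a check, the Euler characteristic is 6 − 12 + 6 = 0, which agrees with 1 − 1 + 0 = 0.
(K is a triangulation of the cylinder S^1 x I.)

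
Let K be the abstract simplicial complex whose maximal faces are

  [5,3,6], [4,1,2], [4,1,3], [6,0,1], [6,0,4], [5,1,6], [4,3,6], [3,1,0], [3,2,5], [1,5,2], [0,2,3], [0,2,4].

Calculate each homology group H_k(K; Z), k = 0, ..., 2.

H_0 = Z,  H_1 = Z/2,  H_2 = 0.

Take the total order 0 < 1 < 2 < 3 < 4 < 5 < 6 on the vertex set. Then K (dimension 2) consists of the simplices:

  0-simplices (7): [0], [1], [2], [3], [4], [5], [6]
  1-simplices (18): [0,1], [0,2], [0,3], [0,4], [0,6], [1,2], [1,3], [1,4], [1,5], [1,6], [2,3], [2,4], [2,5], [3,4], [3,5], [3,6], [4,6], [5,6]
  2-simplices (12): [0,1,3], [0,1,6], [0,2,3], [0,2,4], [0,4,6], [1,2,4], [1,2,5], [1,3,4], [1,5,6], [2,3,5], [3,4,6], [3,5,6]

so the chain groups are C_0 ≅ Z^7, C_1 ≅ Z^18, C_2 ≅ Z^12.

Boundary ∂_1: C_1 → C_0 maps an edge to its endpoints' difference, ∂[p,q] = q − p.
The resulting 7×18 matrix has rank 6, and its Smith normal form has invariant factors (1,1,1,1,1,1).

The boundary map ∂_2: C_2 → C_1 sends each 2-simplex [p,q,r] to [q,r] − [p,r] + [p,q]. For instance
  ∂[1,2,4] = [2,4] − [1,4] + [1,2],
  ∂[1,3,4] = [3,4] − [1,4] + [1,3].
This gives a 18×12 integer matrix of rank 12; reducing to Smith normal form yields diagonal entries (1,1,1,1,1,1,1,1,1,1,1,2).

From H_k ≅ ker(∂_k) / im(∂_{k+1}) we obtain:

  H_0: rank C_0 − rank ∂_1 = 7 − 6 = 1, and the invariant factors of ∂_1 are all 1, so H_0 = Z.
  H_1: rank ker ∂_1 − rank ∂_2 = (18 − 6) − 12 = 0, and ∂_2 has invariant factor 2 > 1, so H_1 = Z/2.
  H_2: rank ker ∂_2 − rank ∂_3 = (12 − 12) − 0 = 0, and there is no ∂_3, so H_2 = 0.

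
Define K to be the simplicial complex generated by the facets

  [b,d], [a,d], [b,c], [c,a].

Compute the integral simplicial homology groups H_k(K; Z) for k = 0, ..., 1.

Order the vertices as a < b < c < d. Listing each simplex with vertices in this order, K has dimension 1 with simplices:

  0-simplices (4): a, b, c, d
  1-simplices (4): ac, ad, bc, bd

so the chain groups are C_0 ≅ Z^4, C_1 ≅ Z^4.

Boundary ∂_1: C_1 → C_0 is given by ∂[p,q] = [q] − [p].
The resulting 4×4 matrix has rank 3, and its Smith normal form has invariant factors (1,1,1).

Now H_k = ker ∂_k / im ∂_{k+1}, so:

  H_0: rank C_0 − rank ∂_1 = 4 − 3 = 1, and the invariant factors of ∂_1 are all 1, so H_0 = Z.
  H_1: rank ker ∂_1 − rank ∂_2 = (4 − 3) − 0 = 1, and there is no ∂_2, so H_1 = Z.

As a check, the Euler characteristic is 4 − 4 = 0, which agrees with 1 − 1 = 0.
(K is a triangulation of the circle S^1.)

H_0 ≅ Z,  H_1 ≅ Z.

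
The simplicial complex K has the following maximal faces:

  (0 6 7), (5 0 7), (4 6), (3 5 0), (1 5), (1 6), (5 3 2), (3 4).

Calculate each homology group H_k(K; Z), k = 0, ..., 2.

We work with the vertex ordering 0 < 1 < 2 < 3 < 4 < 5 < 6 < 7. The simplices of K, each written with vertices in increasing order, are:

  0-simplices (8): [0], [1], [2], [3], [4], [5], [6], [7]
  1-simplices (13): [0,3], [0,5], [0,6], [0,7], [1,5], [1,6], [2,3], [2,5], [3,4], [3,5], [4,6], [5,7], [6,7]
  2-simplices (4): [0,3,5], [0,5,7], [0,6,7], [2,3,5]

so the chain groups are C_0 ≅ Z^8, C_1 ≅ Z^13, C_2 ≅ Z^4.

∂_1: C_1 → C_0 maps an edge to its endpoints' difference, ∂[p,q] = q − p. For instance
  ∂[1,6] = [6] − [1].
The 8×13 boundary matrix has rank 7 and Smith normal form diag(1,1,1,1,1,1,1).

∂_2: C_2 → C_1 sends each 2-simplex [p,q,r] to [q,r] − [p,r] + [p,q]. For instance
  ∂[0,3,5] = [3,5] − [0,5] + [0,3],
  ∂[0,6,7] = [6,7] − [0,7] + [0,6].
This gives a 13×4 integer matrix of rank 4; reducing to Smith normal form yields diagonal entries (1,1,1,1).

Reading off H_k = ker ∂_k / im ∂_{k+1}:

  H_0: rank C_0 − rank ∂_1 = 8 − 7 = 1, and the invariant factors of ∂_1 are all 1, so H_0 = Z.
  H_1: rank ker ∂_1 − rank ∂_2 = (13 − 7) − 4 = 2, and the invariant factors of ∂_2 are all 1, so H_1 = Z^2.
  H_2: rank ker ∂_2 − rank ∂_3 = (4 − 4) − 0 = 0, and there is no ∂_3, so H_2 = 0.

H_0 ≅ Z,  H_1 ≅ Z^2,  H_2 = 0.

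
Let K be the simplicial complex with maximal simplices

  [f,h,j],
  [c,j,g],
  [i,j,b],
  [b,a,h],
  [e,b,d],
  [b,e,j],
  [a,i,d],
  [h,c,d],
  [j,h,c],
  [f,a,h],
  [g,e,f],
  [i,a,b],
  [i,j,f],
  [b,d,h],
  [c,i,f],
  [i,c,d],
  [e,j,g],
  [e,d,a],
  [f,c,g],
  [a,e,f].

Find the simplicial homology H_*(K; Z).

H_0 = Z,  H_1 = Z ⊕ Z/2Z,  H_2 = 0.

Take the total order a < b < c < d < e < f < g < h < i < j on the vertex set. Then K (dimension 2) consists of the simplices:

  0-simplices (10): a, b, c, d, e, f, g, h, i, j
  1-simplices (30): ab, ad, ae, af, ah, ai, bd, be, bh, bi, bj, cd, cf, cg, ch, ci, cj, de, dh, di, ef, eg, ej, fg, fh, fi, fj, gj, hj, ij
  2-simplices (20): abh, abi, ade, adi, aef, afh, bde, bdh, bej, bij, cdh, cdi, cfg, cfi, cgj, chj, efg, egj, fhj, fij

so the chain groups are C_0 ≅ Z^10, C_1 ≅ Z^30, C_2 ≅ Z^20.

Boundary ∂_1: C_1 → C_0 sends each edge [p,q] (with p < q) to q − p.
As a 10×30 matrix over Z this has rank 9, with invariant factors (1,1,1,1,1,1,1,1,1).

Boundary ∂_2: C_2 → C_1 acts by ∂[p,q,r] = [q,r] − [p,r] + [p,q]. For instance
  ∂adi = di − ai + ad,
  ∂abi = bi − ai + ab.
As a 30×20 matrix over Z this has rank 20, with invariant factors (1,1,1,1,1,1,1,1,1,1,1,1,1,1,1,1,1,1,1,2).

Computing H_k = (kernel of ∂_k) / (image of ∂_{k+1}):

  H_0: rank C_0 − rank ∂_1 = 10 − 9 = 1, and the invariant factors of ∂_1 are all 1, so H_0 = Z.
  H_1: rank ker ∂_1 − rank ∂_2 = (30 − 9) − 20 = 1, and ∂_2 has invariant factor 2 > 1, so H_1 = Z ⊕ Z/2Z.
  H_2: rank ker ∂_2 − rank ∂_3 = (20 − 20) − 0 = 0, and there is no ∂_3, so H_2 = 0.

As a check, the Euler characteristic is 10 − 30 + 20 = 0, which agrees with 1 − 1 + 0 = 0.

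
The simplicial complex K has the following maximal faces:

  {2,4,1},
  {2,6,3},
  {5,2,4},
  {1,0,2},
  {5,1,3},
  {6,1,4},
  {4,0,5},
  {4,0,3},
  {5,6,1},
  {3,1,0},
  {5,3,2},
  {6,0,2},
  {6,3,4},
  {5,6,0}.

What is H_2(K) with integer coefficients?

K has 7 vertices, 21 edges, 14 triangles.
rank ∂_2 = 13, rank ∂_3 = 0 ⇒ b_2 = 14 − 13 − 0 = 1. So H_2 = Z.

H_2 ≅ Z.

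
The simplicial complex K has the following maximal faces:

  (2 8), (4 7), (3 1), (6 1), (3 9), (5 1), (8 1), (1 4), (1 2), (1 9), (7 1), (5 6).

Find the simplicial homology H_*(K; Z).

H_0 = Z,  H_1 = Z^4.

Order the vertices as 1 < 2 < 3 < 4 < 5 < 6 < 7 < 8 < 9. Listing each simplex with vertices in this order, K has dimension 1 with simplices:

  0-simplices (9): [1], [2], [3], [4], [5], [6], [7], [8], [9]
  1-simplices (12): [1,2], [1,3], [1,4], [1,5], [1,6], [1,7], [1,8], [1,9], [2,8], [3,9], [4,7], [5,6]

so the chain groups are C_0 ≅ Z^9, C_1 ≅ Z^12.

∂_1: C_1 → C_0 maps an edge to its endpoints' difference, ∂[p,q] = q − p. For instance
  ∂[5,6] = [6] − [5].
This gives a 9×12 integer matrix of rank 8; reducing to Smith normal form yields diagonal entries (1,1,1,1,1,1,1,1).

Now H_k = ker ∂_k / im ∂_{k+1}, so:

  H_0: rank C_0 − rank ∂_1 = 9 − 8 = 1, and the invariant factors of ∂_1 are all 1, so H_0 = Z.
  H_1: rank ker ∂_1 − rank ∂_2 = (12 − 8) − 0 = 4, and there is no ∂_2, so H_1 = Z^4.

As a check, the Euler characteristic is 9 − 12 = -3, which agrees with 1 − 4 = -3.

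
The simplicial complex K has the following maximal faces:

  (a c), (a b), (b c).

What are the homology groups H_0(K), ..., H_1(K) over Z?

H_0 = Z,  H_1 = Z.

Fix the vertex order a < b < c and write every simplex with vertices in increasing order. Then dim K = 1 and the simplices of K are:

  0-simplices (3): a, b, c
  1-simplices (3): ab, ac, bc

so the chain groups are C_0 ≅ Z^3, C_1 ≅ Z^3.

The boundary map ∂_1: C_1 → C_0 sends each edge [p,q] (with p < q) to q − p. For instance
  ∂ac = c − a.
This gives a 3×3 integer matrix of rank 2; reducing to Smith normal form yields diagonal entries (1,1).

Now H_k = ker ∂_k / im ∂_{k+1}, so:

  H_0: rank C_0 − rank ∂_1 = 3 − 2 = 1, and the invariant factors of ∂_1 are all 1, so H_0 = Z.
  H_1: rank ker ∂_1 − rank ∂_2 = (3 − 2) − 0 = 1, and there is no ∂_2, so H_1 = Z.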